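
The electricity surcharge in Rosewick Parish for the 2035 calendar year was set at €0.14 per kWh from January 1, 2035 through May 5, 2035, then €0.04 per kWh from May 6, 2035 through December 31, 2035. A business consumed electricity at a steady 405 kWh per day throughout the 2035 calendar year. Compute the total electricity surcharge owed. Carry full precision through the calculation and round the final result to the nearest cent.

January 1 – May 5, 2035: 125 days × 405 kWh/day = 50,625 kWh at €0.14/kWh → €7,087.50
May 6 – December 31, 2035: 240 days × 405 kWh/day = 97,200 kWh at €0.04/kWh → €3,888.00

€10,975.50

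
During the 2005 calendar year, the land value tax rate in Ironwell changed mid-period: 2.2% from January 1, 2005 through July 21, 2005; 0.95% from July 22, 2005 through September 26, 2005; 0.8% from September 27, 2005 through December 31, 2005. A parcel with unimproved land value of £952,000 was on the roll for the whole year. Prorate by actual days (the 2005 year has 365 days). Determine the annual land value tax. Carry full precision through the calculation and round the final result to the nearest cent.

January 1 – July 21, 2005: 202 days at 2.2% → £952,000 × 2.2% × 202/365 = £11,590.9260
July 22 – September 26, 2005: 67 days at 0.95% → £952,000 × 0.95% × 67/365 = £1,660.1315
September 27 – December 31, 2005: 96 days at 0.8% → £952,000 × 0.8% × 96/365 = £2,003.1123
Total = £15,254.1699

£15,254.17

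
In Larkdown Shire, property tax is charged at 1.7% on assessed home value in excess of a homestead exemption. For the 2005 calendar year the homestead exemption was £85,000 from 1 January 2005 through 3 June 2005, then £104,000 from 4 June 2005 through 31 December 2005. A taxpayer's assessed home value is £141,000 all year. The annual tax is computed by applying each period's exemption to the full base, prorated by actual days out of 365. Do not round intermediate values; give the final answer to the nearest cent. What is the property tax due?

£765.28

1 January – 3 June 2005: 154 days, exemption £85,000 → (£141,000 − £85,000) × 1.7% × 154/365 = £401.6658
4 June – 31 December 2005: 211 days, exemption £104,000 → (£141,000 − £104,000) × 1.7% × 211/365 = £363.6137
Total = £765.2795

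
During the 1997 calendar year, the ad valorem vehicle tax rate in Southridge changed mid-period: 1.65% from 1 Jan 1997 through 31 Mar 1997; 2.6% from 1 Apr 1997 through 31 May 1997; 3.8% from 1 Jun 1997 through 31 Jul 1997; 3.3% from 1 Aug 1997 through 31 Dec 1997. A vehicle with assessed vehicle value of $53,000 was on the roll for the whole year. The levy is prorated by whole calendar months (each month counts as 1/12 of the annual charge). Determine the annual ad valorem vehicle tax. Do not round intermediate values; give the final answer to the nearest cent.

1 Jan – 31 Mar 1997: 3 months at 1.65% → $53,000 × 1.65% × 3/12 = $218.6250
1 Apr – 31 May 1997: 2 months at 2.6% → $53,000 × 2.6% × 2/12 = $229.6667
1 Jun – 31 Jul 1997: 2 months at 3.8% → $53,000 × 3.8% × 2/12 = $335.6667
1 Aug – 31 Dec 1997: 5 months at 3.3% → $53,000 × 3.3% × 5/12 = $728.7500
Total = $1,512.7083

$1,512.71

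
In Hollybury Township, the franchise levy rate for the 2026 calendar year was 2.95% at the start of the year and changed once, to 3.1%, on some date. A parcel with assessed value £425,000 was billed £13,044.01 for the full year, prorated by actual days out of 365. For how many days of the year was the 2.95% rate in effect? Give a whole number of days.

Let d = days at the first rate; then 365 − d days at the second rate.
£425,000 × [2.95%·d + 3.1%·(365−d)] / 365 = £13,044.01
Solving gives d = 75, so the new rate took effect on March 17, 2026.

75 days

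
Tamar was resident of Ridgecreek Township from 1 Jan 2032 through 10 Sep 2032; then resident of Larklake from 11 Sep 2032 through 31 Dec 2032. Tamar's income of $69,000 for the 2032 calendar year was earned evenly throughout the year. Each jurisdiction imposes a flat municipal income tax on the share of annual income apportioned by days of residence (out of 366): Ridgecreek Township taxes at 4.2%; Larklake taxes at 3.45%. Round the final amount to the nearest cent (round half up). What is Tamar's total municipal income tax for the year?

$2,739.64

Ridgecreek Township, 1 Jan – 10 Sep 2032: 254 days → $69,000 × 4.2% × 254/366 = $2,011.1803
Larklake, 11 Sep – 31 Dec 2032: 112 days → $69,000 × 3.45% × 112/366 = $728.4590
Total = $2,739.6393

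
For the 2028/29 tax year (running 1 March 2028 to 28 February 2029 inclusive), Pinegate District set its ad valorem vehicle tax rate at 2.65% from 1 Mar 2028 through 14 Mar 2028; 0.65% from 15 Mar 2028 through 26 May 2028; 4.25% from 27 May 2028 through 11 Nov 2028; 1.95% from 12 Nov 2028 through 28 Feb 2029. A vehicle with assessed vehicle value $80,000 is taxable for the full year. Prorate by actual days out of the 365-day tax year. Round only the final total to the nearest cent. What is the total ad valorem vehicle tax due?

$2,225.42

1 Mar – 14 Mar 2028: 14 days at 2.65% → $80,000 × 2.65% × 14/365 = $81.3151
15 Mar – 26 May 2028: 73 days at 0.65% → $80,000 × 0.65% × 73/365 = $104.0000
27 May – 11 Nov 2028: 169 days at 4.25% → $80,000 × 4.25% × 169/365 = $1,574.2466
12 Nov 2028 – 28 Feb 2029: 109 days at 1.95% → $80,000 × 1.95% × 109/365 = $465.8630
Total = $2,225.4247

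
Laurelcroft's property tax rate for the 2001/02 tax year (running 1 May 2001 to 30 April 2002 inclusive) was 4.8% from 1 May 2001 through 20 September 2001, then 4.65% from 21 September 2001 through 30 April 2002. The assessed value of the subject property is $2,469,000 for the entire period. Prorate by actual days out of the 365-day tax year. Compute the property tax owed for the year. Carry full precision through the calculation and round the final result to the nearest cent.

$116,259.46

1 May – 20 September 2001: 143 days at 4.8% → $2,469,000 × 4.8% × 143/365 = $46,430.7288
21 September 2001 – 30 April 2002: 222 days at 4.65% → $2,469,000 × 4.65% × 222/365 = $69,828.7315
Total = $116,259.4603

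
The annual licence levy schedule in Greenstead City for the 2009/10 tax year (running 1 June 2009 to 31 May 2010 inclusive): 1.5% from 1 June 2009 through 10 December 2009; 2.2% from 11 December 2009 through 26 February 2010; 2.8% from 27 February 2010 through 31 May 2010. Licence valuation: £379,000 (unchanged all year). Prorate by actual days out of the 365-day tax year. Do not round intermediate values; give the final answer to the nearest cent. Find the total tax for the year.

1 June – 10 December 2009: 193 days at 1.5% → £379,000 × 1.5% × 193/365 = £3,006.0411
11 December 2009 – 26 February 2010: 78 days at 2.2% → £379,000 × 2.2% × 78/365 = £1,781.8192
27 February – 31 May 2010: 94 days at 2.8% → £379,000 × 2.8% × 94/365 = £2,732.9534
Total = £7,520.8137

£7,520.81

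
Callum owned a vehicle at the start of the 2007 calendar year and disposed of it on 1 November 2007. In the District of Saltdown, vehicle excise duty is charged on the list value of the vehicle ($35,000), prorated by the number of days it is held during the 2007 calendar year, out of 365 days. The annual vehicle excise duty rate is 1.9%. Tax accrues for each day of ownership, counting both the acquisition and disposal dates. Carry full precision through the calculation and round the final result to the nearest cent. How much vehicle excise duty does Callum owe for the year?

$555.68

Days held (1 January – 1 November 2007): 305 out of 365
Tax = $35,000 × 1.9% × 305/365 = $555.6849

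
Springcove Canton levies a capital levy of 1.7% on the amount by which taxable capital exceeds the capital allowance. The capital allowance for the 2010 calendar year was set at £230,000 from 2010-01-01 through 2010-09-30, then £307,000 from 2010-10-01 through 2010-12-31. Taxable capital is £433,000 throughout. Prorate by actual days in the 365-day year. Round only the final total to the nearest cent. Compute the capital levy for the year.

£3,121.06

2010-01-01 to 2010-09-30: 273 days, exemption £230,000 → (£433,000 − £230,000) × 1.7% × 273/365 = £2,581.1589
2010-10-01 to 2010-12-31: 92 days, exemption £307,000 → (£433,000 − £307,000) × 1.7% × 92/365 = £539.9014
Total = £3,121.0603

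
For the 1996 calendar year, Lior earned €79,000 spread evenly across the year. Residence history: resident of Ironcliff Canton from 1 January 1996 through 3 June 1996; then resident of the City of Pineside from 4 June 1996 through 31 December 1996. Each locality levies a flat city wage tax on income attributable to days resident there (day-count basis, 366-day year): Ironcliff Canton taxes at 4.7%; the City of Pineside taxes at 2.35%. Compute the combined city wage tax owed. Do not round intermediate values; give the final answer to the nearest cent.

Ironcliff Canton, 1 January – 3 June 1996: 155 days → €79,000 × 4.7% × 155/366 = €1,572.4454
The City of Pineside, 4 June – 31 December 1996: 211 days → €79,000 × 2.35% × 211/366 = €1,070.2773
Total = €2,642.7227

€2,642.72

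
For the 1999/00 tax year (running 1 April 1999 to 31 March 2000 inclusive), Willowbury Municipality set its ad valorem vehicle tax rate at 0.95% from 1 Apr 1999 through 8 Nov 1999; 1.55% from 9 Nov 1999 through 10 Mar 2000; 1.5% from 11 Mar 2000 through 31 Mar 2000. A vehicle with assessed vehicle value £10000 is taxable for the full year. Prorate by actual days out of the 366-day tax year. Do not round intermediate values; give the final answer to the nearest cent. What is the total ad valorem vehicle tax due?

£118.32

1 Apr – 8 Nov 1999: 222 days at 0.95% → £10000 × 0.95% × 222/366 = £57.6230
9 Nov 1999 – 10 Mar 2000: 123 days at 1.55% → £10000 × 1.55% × 123/366 = £52.0902
11 Mar – 31 Mar 2000: 21 days at 1.5% → £10000 × 1.5% × 21/366 = £8.6066
Total = £118.3197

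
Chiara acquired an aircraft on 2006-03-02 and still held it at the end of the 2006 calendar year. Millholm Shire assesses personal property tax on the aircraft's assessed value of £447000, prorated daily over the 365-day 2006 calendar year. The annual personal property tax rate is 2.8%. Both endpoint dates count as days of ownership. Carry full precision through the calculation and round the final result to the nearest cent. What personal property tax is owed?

£10458.58

Days held (2006-03-02 to 2006-12-31): 305 out of 365
Tax = £447000 × 2.8% × 305/365 = £10458.5753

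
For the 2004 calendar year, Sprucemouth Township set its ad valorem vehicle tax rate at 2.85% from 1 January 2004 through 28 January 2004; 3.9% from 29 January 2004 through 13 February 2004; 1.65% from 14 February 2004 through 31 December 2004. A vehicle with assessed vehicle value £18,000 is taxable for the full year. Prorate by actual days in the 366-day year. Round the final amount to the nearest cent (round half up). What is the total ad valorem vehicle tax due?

1 January – 28 January 2004: 28 days at 2.85% → £18,000 × 2.85% × 28/366 = £39.2459
29 January – 13 February 2004: 16 days at 3.9% → £18,000 × 3.9% × 16/366 = £30.6885
14 February – 31 December 2004: 322 days at 1.65% → £18,000 × 1.65% × 322/366 = £261.2951
Total = £331.2295

£331.23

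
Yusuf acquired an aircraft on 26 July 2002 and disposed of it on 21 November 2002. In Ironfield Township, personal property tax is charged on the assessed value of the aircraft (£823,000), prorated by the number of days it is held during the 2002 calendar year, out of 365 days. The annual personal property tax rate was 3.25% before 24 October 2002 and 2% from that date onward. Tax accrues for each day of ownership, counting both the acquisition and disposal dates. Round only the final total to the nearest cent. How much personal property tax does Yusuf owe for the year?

£7,903.05

26 July – 23 October 2002: 90 days at 3.25% → £823,000 × 3.25% × 90/365 = £6,595.2740
24 October – 21 November 2002: 29 days at 2% → £823,000 × 2% × 29/365 = £1,307.7808
Total = £7,903.0548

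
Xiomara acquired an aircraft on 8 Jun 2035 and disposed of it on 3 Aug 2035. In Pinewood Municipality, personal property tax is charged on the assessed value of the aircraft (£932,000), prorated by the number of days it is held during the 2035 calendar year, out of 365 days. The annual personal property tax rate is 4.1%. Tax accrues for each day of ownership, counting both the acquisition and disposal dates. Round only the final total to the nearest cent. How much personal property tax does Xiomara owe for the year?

Days held (8 Jun – 3 Aug 2035): 57 out of 365
Tax = £932,000 × 4.1% × 57/365 = £5,967.3534

£5,967.35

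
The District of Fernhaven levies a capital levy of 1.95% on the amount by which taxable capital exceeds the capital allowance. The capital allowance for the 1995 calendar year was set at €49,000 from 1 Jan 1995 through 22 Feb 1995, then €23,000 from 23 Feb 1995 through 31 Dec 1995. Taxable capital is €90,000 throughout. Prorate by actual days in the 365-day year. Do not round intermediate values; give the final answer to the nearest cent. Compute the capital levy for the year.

€1,232.88

1 Jan – 22 Feb 1995: 53 days, exemption €49,000 → (€90,000 − €49,000) × 1.95% × 53/365 = €116.0918
23 Feb – 31 Dec 1995: 312 days, exemption €23,000 → (€90,000 − €23,000) × 1.95% × 312/365 = €1,116.7890
Total = €1,232.8808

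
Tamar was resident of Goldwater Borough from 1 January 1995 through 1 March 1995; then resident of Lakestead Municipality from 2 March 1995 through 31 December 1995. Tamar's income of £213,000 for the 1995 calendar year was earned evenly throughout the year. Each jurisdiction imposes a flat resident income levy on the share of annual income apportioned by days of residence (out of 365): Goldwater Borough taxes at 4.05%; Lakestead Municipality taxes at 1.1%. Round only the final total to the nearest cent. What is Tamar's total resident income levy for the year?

Goldwater Borough, 1 January – 1 March 1995: 60 days → £213,000 × 4.05% × 60/365 = £1,418.0548
Lakestead Municipality, 2 March – 31 December 1995: 305 days → £213,000 × 1.1% × 305/365 = £1,957.8493
Total = £3,375.9041

£3,375.90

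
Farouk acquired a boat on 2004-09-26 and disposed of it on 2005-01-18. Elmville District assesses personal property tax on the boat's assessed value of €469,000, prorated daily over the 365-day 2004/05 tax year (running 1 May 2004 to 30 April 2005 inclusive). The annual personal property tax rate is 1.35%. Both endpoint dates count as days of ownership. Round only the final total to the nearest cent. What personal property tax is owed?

Days held (2004-09-26 to 2005-01-18): 115 out of 365
Tax = €469,000 × 1.35% × 115/365 = €1,994.8562

€1,994.86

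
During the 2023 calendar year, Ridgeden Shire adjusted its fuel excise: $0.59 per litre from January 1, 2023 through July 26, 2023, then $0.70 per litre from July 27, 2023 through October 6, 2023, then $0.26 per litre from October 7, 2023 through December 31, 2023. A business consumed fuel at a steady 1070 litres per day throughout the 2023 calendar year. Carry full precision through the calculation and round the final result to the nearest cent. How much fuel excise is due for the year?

$208532.30

January 1 – July 26, 2023: 207 days × 1070 litres/day = 221,490 litres at $0.59/litre → $130679.10
July 27 – October 6, 2023: 72 days × 1070 litres/day = 77,040 litres at $0.70/litre → $53928.00
October 7 – December 31, 2023: 86 days × 1070 litres/day = 92,020 litres at $0.26/litre → $23925.20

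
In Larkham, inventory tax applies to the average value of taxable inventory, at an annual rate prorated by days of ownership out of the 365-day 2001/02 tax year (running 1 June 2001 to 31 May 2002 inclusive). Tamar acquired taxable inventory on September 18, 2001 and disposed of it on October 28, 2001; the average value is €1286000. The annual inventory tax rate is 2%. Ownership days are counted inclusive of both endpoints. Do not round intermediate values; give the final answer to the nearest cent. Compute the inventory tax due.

€2889.10

Days held (September 18 – October 28, 2001): 41 out of 365
Tax = €1286000 × 2% × 41/365 = €2889.0959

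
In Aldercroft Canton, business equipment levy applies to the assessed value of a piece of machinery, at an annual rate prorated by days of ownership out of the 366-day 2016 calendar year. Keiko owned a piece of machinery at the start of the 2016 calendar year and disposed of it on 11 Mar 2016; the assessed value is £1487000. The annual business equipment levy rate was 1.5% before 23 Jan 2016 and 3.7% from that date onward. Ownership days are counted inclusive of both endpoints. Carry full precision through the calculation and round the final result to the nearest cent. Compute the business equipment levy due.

£8706.67

1 Jan – 22 Jan 2016: 22 days at 1.5% → £1487000 × 1.5% × 22/366 = £1340.7377
23 Jan – 11 Mar 2016: 49 days at 3.7% → £1487000 × 3.7% × 49/366 = £7365.9317
Total = £8706.6694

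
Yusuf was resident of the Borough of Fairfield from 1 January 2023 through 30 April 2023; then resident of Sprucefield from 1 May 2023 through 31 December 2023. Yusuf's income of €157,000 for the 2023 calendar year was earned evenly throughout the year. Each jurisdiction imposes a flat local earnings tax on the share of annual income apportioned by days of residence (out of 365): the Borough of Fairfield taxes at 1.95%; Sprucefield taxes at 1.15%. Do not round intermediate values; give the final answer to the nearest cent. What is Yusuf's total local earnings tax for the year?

The Borough of Fairfield, 1 January – 30 April 2023: 120 days → €157,000 × 1.95% × 120/365 = €1,006.5205
Sprucefield, 1 May – 31 December 2023: 245 days → €157,000 × 1.15% × 245/365 = €1,211.9110
Total = €2,218.4315

€2,218.43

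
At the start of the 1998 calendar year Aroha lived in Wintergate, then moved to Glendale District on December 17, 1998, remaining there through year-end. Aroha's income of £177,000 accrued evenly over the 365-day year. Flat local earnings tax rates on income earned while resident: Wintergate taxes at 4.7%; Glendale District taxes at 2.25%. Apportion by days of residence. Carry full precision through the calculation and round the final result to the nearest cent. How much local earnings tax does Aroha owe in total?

Wintergate, January 1 – December 16, 1998: 350 days → £177,000 × 4.7% × 350/365 = £7,977.1233
Glendale District, December 17 – December 31, 1998: 15 days → £177,000 × 2.25% × 15/365 = £163.6644
Total = £8,140.7877

£8,140.79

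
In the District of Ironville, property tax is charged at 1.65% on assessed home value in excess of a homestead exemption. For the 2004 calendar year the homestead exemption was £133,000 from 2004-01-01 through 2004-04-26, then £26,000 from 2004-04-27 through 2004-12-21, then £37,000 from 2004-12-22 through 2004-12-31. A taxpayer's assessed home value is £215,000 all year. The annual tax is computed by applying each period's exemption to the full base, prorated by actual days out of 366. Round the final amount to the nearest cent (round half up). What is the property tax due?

2004-01-01 to 2004-04-26: 117 days, exemption £133,000 → (£215,000 − £133,000) × 1.65% × 117/366 = £432.5164
2004-04-27 to 2004-12-21: 239 days, exemption £26,000 → (£215,000 − £26,000) × 1.65% × 239/366 = £2,036.3975
2004-12-22 to 2004-12-31: 10 days, exemption £37,000 → (£215,000 − £37,000) × 1.65% × 10/366 = £80.2459
Total = £2,549.1598

£2,549.16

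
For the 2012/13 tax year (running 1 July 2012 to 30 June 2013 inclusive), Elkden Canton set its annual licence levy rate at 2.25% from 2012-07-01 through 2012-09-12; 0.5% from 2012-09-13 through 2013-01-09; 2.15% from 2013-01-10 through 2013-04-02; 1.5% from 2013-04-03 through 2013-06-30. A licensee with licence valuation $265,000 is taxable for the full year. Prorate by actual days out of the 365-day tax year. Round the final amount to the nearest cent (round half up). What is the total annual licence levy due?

$3,905.66

2012-07-01 to 2012-09-12: 74 days at 2.25% → $265,000 × 2.25% × 74/365 = $1,208.8356
2012-09-13 to 2013-01-09: 119 days at 0.5% → $265,000 × 0.5% × 119/365 = $431.9863
2013-01-10 to 2013-04-02: 83 days at 2.15% → $265,000 × 2.15% × 83/365 = $1,295.5959
2013-04-03 to 2013-06-30: 89 days at 1.5% → $265,000 × 1.5% × 89/365 = $969.2466
Total = $3,905.6644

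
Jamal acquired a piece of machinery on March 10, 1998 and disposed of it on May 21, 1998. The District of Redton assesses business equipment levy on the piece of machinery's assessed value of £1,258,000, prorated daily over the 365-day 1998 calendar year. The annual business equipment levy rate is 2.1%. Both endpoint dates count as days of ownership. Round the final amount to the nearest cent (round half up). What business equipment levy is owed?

Days held (March 10 – May 21, 1998): 73 out of 365
Tax = £1,258,000 × 2.1% × 73/365 = £5,283.6000

£5,283.60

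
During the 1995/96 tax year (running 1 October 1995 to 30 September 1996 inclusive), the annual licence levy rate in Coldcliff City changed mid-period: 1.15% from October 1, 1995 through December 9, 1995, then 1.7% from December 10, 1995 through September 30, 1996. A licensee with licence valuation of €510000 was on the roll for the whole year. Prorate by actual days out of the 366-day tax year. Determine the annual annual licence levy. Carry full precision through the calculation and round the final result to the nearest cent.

€8133.52

October 1 – December 9, 1995: 70 days at 1.15% → €510000 × 1.15% × 70/366 = €1121.7213
December 10, 1995 – September 30, 1996: 296 days at 1.7% → €510000 × 1.7% × 296/366 = €7011.8033
Total = €8133.5246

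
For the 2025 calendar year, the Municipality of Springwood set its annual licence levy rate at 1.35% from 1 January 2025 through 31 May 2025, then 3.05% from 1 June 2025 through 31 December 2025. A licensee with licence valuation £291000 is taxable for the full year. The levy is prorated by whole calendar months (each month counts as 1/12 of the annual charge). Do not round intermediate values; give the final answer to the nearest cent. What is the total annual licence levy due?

£6814.25

1 January – 31 May 2025: 5 months at 1.35% → £291000 × 1.35% × 5/12 = £1636.8750
1 June – 31 December 2025: 7 months at 3.05% → £291000 × 3.05% × 7/12 = £5177.3750
Total = £6814.2500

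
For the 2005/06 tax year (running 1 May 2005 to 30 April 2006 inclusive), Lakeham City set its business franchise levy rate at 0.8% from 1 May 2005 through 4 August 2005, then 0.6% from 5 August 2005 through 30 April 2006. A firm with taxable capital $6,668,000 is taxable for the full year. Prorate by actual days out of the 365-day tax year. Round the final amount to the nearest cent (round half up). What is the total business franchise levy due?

1 May – 4 August 2005: 96 days at 0.8% → $6,668,000 × 0.8% × 96/365 = $14,030.2027
5 August 2005 – 30 April 2006: 269 days at 0.6% → $6,668,000 × 0.6% × 269/365 = $29,485.3479
Total = $43,515.5507

$43,515.55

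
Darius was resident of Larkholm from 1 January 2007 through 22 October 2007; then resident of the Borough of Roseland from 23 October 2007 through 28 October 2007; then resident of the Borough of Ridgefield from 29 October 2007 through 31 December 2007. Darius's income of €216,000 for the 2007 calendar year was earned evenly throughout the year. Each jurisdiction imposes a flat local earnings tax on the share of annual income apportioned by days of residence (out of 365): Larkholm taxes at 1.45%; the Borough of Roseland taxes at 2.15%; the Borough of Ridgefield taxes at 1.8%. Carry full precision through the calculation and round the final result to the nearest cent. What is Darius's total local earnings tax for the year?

Larkholm, 1 January – 22 October 2007: 295 days → €216,000 × 1.45% × 295/365 = €2,531.3425
The Borough of Roseland, 23 October – 28 October 2007: 6 days → €216,000 × 2.15% × 6/365 = €76.3397
The Borough of Ridgefield, 29 October – 31 December 2007: 64 days → €216,000 × 1.8% × 64/365 = €681.7315
Total = €3,289.4137

€3,289.41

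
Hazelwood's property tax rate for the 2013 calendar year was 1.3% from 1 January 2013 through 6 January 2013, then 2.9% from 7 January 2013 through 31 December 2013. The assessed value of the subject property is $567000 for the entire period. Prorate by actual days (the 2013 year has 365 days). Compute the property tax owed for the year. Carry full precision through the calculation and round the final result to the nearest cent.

$16293.87

1 January – 6 January 2013: 6 days at 1.3% → $567000 × 1.3% × 6/365 = $121.1671
7 January – 31 December 2013: 359 days at 2.9% → $567000 × 2.9% × 359/365 = $16172.7041
Total = $16293.8712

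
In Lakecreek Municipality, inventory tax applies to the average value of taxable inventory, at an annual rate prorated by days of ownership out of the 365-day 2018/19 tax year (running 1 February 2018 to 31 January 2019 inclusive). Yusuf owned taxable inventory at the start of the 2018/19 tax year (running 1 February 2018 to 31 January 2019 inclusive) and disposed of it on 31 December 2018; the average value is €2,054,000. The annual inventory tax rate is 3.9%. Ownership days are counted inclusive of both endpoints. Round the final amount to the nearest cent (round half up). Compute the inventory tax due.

€73,302.48

Days held (1 February – 31 December 2018): 334 out of 365
Tax = €2,054,000 × 3.9% × 334/365 = €73,302.4767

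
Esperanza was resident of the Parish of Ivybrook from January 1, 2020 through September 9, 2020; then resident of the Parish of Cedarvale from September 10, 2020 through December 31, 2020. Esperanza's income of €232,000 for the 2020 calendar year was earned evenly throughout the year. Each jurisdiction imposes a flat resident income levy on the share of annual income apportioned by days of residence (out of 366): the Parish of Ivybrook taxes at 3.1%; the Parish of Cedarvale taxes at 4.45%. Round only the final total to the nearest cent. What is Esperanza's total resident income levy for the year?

€8,158.98

The Parish of Ivybrook, January 1 – September 9, 2020: 253 days → €232,000 × 3.1% × 253/366 = €4,971.5191
The Parish of Cedarvale, September 10 – December 31, 2020: 113 days → €232,000 × 4.45% × 113/366 = €3,187.4645
Total = €8,158.9836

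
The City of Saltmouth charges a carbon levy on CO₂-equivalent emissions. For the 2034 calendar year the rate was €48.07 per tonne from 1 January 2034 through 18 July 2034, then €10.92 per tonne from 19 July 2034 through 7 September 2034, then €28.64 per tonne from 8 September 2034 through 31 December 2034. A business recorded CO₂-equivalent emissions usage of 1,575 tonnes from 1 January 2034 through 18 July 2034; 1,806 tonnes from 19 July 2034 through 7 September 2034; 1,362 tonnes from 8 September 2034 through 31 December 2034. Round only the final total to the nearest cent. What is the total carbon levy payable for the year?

1 January – 18 July 2034: 1,575 tonnes at €48.07/tonne → €75710.25
19 July – 7 September 2034: 1,806 tonnes at €10.92/tonne → €19721.52
8 September – 31 December 2034: 1,362 tonnes at €28.64/tonne → €39007.68

€134439.45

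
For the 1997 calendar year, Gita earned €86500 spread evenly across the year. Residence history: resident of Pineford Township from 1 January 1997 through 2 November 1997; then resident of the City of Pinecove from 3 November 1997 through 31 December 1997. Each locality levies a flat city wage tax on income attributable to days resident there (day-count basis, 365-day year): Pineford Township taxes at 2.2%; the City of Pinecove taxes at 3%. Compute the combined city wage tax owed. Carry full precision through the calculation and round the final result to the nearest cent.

€2014.86

Pineford Township, 1 January – 2 November 1997: 306 days → €86500 × 2.2% × 306/365 = €1595.3918
The City of Pinecove, 3 November – 31 December 1997: 59 days → €86500 × 3% × 59/365 = €419.4658
Total = €2014.8575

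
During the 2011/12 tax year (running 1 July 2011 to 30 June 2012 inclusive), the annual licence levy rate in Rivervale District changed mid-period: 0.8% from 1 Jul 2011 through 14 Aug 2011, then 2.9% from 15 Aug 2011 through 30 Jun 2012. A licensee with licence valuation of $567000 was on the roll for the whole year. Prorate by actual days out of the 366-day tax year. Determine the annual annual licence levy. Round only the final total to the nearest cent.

$14979.02

1 Jul – 14 Aug 2011: 45 days at 0.8% → $567000 × 0.8% × 45/366 = $557.7049
15 Aug 2011 – 30 Jun 2012: 321 days at 2.9% → $567000 × 2.9% × 321/366 = $14421.3197
Total = $14979.0246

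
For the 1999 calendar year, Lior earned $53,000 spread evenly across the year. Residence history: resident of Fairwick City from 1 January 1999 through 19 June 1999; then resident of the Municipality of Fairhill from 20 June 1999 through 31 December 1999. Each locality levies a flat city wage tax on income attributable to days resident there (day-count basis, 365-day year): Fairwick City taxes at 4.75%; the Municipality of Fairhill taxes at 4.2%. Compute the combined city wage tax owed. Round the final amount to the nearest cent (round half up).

Fairwick City, 1 January – 19 June 1999: 170 days → $53,000 × 4.75% × 170/365 = $1,172.5342
The Municipality of Fairhill, 20 June – 31 December 1999: 195 days → $53,000 × 4.2% × 195/365 = $1,189.2329
Total = $2,361.7671

$2,361.77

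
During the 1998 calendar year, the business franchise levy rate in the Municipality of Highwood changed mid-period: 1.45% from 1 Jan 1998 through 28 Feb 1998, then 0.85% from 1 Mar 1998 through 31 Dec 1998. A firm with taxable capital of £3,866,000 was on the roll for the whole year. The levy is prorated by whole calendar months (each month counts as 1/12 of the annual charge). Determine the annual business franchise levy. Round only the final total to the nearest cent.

1 Jan – 28 Feb 1998: 2 months at 1.45% → £3,866,000 × 1.45% × 2/12 = £9,342.8333
1 Mar – 31 Dec 1998: 10 months at 0.85% → £3,866,000 × 0.85% × 10/12 = £27,384.1667
Total = £36,727.0000

£36,727.00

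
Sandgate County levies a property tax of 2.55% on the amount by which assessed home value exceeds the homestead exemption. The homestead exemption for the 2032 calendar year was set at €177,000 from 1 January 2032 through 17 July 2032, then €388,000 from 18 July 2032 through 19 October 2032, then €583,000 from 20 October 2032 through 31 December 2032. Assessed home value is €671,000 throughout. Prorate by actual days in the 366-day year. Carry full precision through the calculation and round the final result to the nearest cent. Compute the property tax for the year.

1 January – 17 July 2032: 199 days, exemption €177,000 → (€671,000 − €177,000) × 2.55% × 199/366 = €6,849.1885
18 July – 19 October 2032: 94 days, exemption €388,000 → (€671,000 − €388,000) × 2.55% × 94/366 = €1,853.4180
20 October – 31 December 2032: 73 days, exemption €583,000 → (€671,000 − €583,000) × 2.55% × 73/366 = €447.5738
Total = €9,150.1803

€9,150.18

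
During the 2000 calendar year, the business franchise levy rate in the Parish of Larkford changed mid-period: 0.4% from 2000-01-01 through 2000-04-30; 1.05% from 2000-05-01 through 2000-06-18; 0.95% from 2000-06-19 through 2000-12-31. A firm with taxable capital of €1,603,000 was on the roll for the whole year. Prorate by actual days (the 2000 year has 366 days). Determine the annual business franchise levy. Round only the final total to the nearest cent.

€12,528.36

2000-01-01 to 2000-04-30: 121 days at 0.4% → €1,603,000 × 0.4% × 121/366 = €2,119.8142
2000-05-01 to 2000-06-18: 49 days at 1.05% → €1,603,000 × 1.05% × 49/366 = €2,253.3975
2000-06-19 to 2000-12-31: 196 days at 0.95% → €1,603,000 × 0.95% × 196/366 = €8,155.1530
Total = €12,528.3648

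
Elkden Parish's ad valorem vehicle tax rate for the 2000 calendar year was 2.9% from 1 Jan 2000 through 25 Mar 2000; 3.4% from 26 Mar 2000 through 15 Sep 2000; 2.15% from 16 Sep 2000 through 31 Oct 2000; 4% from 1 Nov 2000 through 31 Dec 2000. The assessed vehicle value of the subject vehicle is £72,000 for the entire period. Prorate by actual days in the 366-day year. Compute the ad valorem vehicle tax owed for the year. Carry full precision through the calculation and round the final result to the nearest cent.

£2,323.28

1 Jan – 25 Mar 2000: 85 days at 2.9% → £72,000 × 2.9% × 85/366 = £484.9180
26 Mar – 15 Sep 2000: 174 days at 3.4% → £72,000 × 3.4% × 174/366 = £1,163.8033
16 Sep – 31 Oct 2000: 46 days at 2.15% → £72,000 × 2.15% × 46/366 = £194.5574
1 Nov – 31 Dec 2000: 61 days at 4% → £72,000 × 4% × 61/366 = £480.0000
Total = £2,323.2787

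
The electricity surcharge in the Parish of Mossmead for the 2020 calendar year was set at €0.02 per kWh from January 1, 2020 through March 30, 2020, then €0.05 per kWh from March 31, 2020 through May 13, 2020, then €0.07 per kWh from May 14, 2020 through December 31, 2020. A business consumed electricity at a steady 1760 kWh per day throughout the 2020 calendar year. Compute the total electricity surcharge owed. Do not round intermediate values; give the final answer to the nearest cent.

€35,622.40

January 1 – March 30, 2020: 90 days × 1760 kWh/day = 158,400 kWh at €0.02/kWh → €3,168.00
March 31 – May 13, 2020: 44 days × 1760 kWh/day = 77,440 kWh at €0.05/kWh → €3,872.00
May 14 – December 31, 2020: 232 days × 1760 kWh/day = 408,320 kWh at €0.07/kWh → €28,582.40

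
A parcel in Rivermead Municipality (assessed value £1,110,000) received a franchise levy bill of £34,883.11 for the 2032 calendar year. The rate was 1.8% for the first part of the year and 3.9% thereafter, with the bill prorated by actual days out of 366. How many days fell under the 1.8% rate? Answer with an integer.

132 days

Let d = days at the first rate; then 366 − d days at the second rate.
£1,110,000 × [1.8%·d + 3.9%·(366−d)] / 366 = £34,883.11
Solving gives d = 132, so the new rate took effect on May 12, 2032.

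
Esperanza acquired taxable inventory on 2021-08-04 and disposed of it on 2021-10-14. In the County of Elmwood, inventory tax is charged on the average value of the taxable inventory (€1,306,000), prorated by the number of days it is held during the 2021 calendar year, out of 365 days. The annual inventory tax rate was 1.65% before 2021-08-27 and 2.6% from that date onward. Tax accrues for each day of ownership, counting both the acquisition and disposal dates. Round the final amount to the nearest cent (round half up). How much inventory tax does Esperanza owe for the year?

€5,916.36

2021-08-04 to 2021-08-26: 23 days at 1.65% → €1,306,000 × 1.65% × 23/365 = €1,357.8822
2021-08-27 to 2021-10-14: 49 days at 2.6% → €1,306,000 × 2.6% × 49/365 = €4,558.4767
Total = €5,916.3589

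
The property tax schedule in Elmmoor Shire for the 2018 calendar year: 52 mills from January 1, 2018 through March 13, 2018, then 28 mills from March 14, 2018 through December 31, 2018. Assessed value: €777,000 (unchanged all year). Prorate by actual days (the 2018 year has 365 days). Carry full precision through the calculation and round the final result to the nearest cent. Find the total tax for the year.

January 1 – March 13, 2018: 72 days at 52 mills → €777,000 × 5.2% × 72/365 = €7,970.1041
March 14 – December 31, 2018: 293 days at 28 mills → €777,000 × 2.8% × 293/365 = €17,464.4055
Total = €25,434.5096

€25,434.51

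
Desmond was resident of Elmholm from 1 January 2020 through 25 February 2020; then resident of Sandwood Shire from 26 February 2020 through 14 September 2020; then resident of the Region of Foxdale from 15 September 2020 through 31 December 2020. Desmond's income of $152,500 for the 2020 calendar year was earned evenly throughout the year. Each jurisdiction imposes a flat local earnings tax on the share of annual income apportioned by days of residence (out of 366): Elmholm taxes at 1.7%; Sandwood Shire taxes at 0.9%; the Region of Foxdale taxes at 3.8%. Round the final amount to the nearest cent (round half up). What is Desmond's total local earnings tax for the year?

$2,864.17

Elmholm, 1 January – 25 February 2020: 56 days → $152,500 × 1.7% × 56/366 = $396.6667
Sandwood Shire, 26 February – 14 September 2020: 202 days → $152,500 × 0.9% × 202/366 = $757.5000
The Region of Foxdale, 15 September – 31 December 2020: 108 days → $152,500 × 3.8% × 108/366 = $1,710.0000
Total = $2,864.1667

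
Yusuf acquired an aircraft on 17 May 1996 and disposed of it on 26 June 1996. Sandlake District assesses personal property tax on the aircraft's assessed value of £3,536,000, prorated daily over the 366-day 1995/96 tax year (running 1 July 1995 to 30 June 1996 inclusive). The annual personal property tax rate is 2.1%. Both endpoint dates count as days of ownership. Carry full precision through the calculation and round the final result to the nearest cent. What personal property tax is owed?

£8,318.30

Days held (17 May – 26 June 1996): 41 out of 366
Tax = £3,536,000 × 2.1% × 41/366 = £8,318.2951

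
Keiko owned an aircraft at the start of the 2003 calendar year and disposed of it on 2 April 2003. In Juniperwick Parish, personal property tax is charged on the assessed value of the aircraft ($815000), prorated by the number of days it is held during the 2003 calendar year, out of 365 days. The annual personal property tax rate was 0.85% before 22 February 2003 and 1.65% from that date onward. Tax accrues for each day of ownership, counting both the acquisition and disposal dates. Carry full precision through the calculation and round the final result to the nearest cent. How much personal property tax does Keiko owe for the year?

1 January – 21 February 2003: 52 days at 0.85% → $815000 × 0.85% × 52/365 = $986.9315
22 February – 2 April 2003: 40 days at 1.65% → $815000 × 1.65% × 40/365 = $1473.6986
Total = $2460.6301

$2460.63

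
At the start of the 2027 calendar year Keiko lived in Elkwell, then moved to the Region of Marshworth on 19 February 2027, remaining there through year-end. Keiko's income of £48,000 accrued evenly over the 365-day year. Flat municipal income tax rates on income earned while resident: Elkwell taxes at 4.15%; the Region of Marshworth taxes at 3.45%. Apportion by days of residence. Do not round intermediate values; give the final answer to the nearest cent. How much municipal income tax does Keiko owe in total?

Elkwell, 1 January – 18 February 2027: 49 days → £48,000 × 4.15% × 49/365 = £267.4192
The Region of Marshworth, 19 February – 31 December 2027: 316 days → £48,000 × 3.45% × 316/365 = £1,433.6877
Total = £1,701.1068

£1,701.11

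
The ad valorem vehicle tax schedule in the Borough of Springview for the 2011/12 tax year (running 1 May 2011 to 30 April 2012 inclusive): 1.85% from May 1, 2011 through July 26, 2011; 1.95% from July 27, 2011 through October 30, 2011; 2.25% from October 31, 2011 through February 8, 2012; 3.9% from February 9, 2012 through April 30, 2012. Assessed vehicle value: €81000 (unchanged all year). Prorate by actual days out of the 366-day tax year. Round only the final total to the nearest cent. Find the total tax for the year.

May 1 – July 26, 2011: 87 days at 1.85% → €81000 × 1.85% × 87/366 = €356.2008
July 27 – October 30, 2011: 96 days at 1.95% → €81000 × 1.95% × 96/366 = €414.2951
October 31, 2011 – February 8, 2012: 101 days at 2.25% → €81000 × 2.25% × 101/366 = €502.9303
February 9 – April 30, 2012: 82 days at 3.9% → €81000 × 3.9% × 82/366 = €707.7541
Total = €1981.1803

€1981.18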